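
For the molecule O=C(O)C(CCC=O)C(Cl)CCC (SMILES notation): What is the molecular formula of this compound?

Walk through each heavy atom and fill implicit hydrogens from standard valence (C 4, N 3, O 2, S 2, halogen 1):
  atom 1: O, bond orders sum to 2 (valence 2) → 0 H
  atom 2: C, bond orders sum to 4 (valence 4) → 0 H
  atom 3: O, bond orders sum to 1 (valence 2) → 1 H
  atom 4: C, bond orders sum to 3 (valence 4) → 1 H
  atom 5: C, bond orders sum to 2 (valence 4) → 2 H
  atom 6: C, bond orders sum to 2 (valence 4) → 2 H
  atom 7: C, bond orders sum to 3 (valence 4) → 1 H
  atom 8: O, bond orders sum to 2 (valence 2) → 0 H
  atom 9: C, bond orders sum to 3 (valence 4) → 1 H
  atom 10: Cl (halogen, monovalent) → 0 H
  atom 11: C, bond orders sum to 2 (valence 4) → 2 H
  atom 12: C, bond orders sum to 2 (valence 4) → 2 H
  atom 13: C, bond orders sum to 1 (valence 4) → 3 H
Totals → C:9, H:15, Cl:1, O:3.

C9H15ClO3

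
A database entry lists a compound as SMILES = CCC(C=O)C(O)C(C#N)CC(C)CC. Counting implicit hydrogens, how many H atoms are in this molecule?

Walk through each heavy atom and fill implicit hydrogens from standard valence (C 4, N 3, O 2, S 2, halogen 1):
  atom 1: C, bond orders sum to 1 (valence 4) → 3 H
  atom 2: C, bond orders sum to 2 (valence 4) → 2 H
  atom 3: C, bond orders sum to 3 (valence 4) → 1 H
  atom 4: C, bond orders sum to 3 (valence 4) → 1 H
  atom 5: O, bond orders sum to 2 (valence 2) → 0 H
  atom 6: C, bond orders sum to 3 (valence 4) → 1 H
  atom 7: O, bond orders sum to 1 (valence 2) → 1 H
  atom 8: C, bond orders sum to 3 (valence 4) → 1 H
  atom 9: C, bond orders sum to 4 (valence 4) → 0 H
  atom 10: N, bond orders sum to 3 (valence 3) → 0 H
  atom 11: C, bond orders sum to 2 (valence 4) → 2 H
  atom 12: C, bond orders sum to 3 (valence 4) → 1 H
  atom 13: C, bond orders sum to 1 (valence 4) → 3 H
  atom 14: C, bond orders sum to 2 (valence 4) → 2 H
  atom 15: C, bond orders sum to 1 (valence 4) → 3 H
Total hydrogens: 21.

21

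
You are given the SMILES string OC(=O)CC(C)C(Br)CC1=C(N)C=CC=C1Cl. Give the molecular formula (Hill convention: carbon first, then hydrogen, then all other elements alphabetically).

C12H15BrClNO2

Walk through each heavy atom and fill implicit hydrogens from standard valence (C 4, N 3, O 2, S 2, halogen 1):
  atom 1: O, bond orders sum to 1 (valence 2) → 1 H
  atom 2: C, bond orders sum to 4 (valence 4) → 0 H
  atom 3: O, bond orders sum to 2 (valence 2) → 0 H
  atom 4: C, bond orders sum to 2 (valence 4) → 2 H
  atom 5: C, bond orders sum to 3 (valence 4) → 1 H
  atom 6: C, bond orders sum to 1 (valence 4) → 3 H
  atom 7: C, bond orders sum to 3 (valence 4) → 1 H
  atom 8: Br (halogen, monovalent) → 0 H
  atom 9: C, bond orders sum to 2 (valence 4) → 2 H
  atom 10: C, bond orders sum to 4 (valence 4) → 0 H
  atom 11: C, bond orders sum to 4 (valence 4) → 0 H
  atom 12: N, bond orders sum to 1 (valence 3) → 2 H
  atom 13: C, bond orders sum to 3 (valence 4) → 1 H
  atom 14: C, bond orders sum to 3 (valence 4) → 1 H
  atom 15: C, bond orders sum to 3 (valence 4) → 1 H
  atom 16: C, bond orders sum to 4 (valence 4) → 0 H
  atom 17: Cl (halogen, monovalent) → 0 H
Totals → C:12, H:15, Br:1, Cl:1, N:1, O:2.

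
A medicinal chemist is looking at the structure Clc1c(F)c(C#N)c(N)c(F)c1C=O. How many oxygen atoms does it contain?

Scan the SMILES for O atoms (remember two-letter symbols like Cl and Br are single atoms).
Oxygen count: 1.

1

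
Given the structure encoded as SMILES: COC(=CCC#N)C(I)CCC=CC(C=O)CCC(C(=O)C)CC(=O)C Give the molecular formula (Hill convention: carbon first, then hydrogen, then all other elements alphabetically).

Walk through each heavy atom and fill implicit hydrogens from standard valence (C 4, N 3, O 2, S 2, halogen 1):
  atom 1: C, bond orders sum to 1 (valence 4) → 3 H
  atom 2: O, bond orders sum to 2 (valence 2) → 0 H
  atom 3: C, bond orders sum to 4 (valence 4) → 0 H
  atom 4: C, bond orders sum to 3 (valence 4) → 1 H
  atom 5: C, bond orders sum to 2 (valence 4) → 2 H
  atom 6: C, bond orders sum to 4 (valence 4) → 0 H
  atom 7: N, bond orders sum to 3 (valence 3) → 0 H
  atom 8: C, bond orders sum to 3 (valence 4) → 1 H
  atom 9: I (halogen, monovalent) → 0 H
  atom 10: C, bond orders sum to 2 (valence 4) → 2 H
  atom 11: C, bond orders sum to 2 (valence 4) → 2 H
  atom 12: C, bond orders sum to 3 (valence 4) → 1 H
  atom 13: C, bond orders sum to 3 (valence 4) → 1 H
  atom 14: C, bond orders sum to 3 (valence 4) → 1 H
  atom 15: C, bond orders sum to 3 (valence 4) → 1 H
  atom 16: O, bond orders sum to 2 (valence 2) → 0 H
  atom 17: C, bond orders sum to 2 (valence 4) → 2 H
  atom 18: C, bond orders sum to 2 (valence 4) → 2 H
  atom 19: C, bond orders sum to 3 (valence 4) → 1 H
  atom 20: C, bond orders sum to 4 (valence 4) → 0 H
  atom 21: O, bond orders sum to 2 (valence 2) → 0 H
  atom 22: C, bond orders sum to 1 (valence 4) → 3 H
  atom 23: C, bond orders sum to 2 (valence 4) → 2 H
  atom 24: C, bond orders sum to 4 (valence 4) → 0 H
  atom 25: O, bond orders sum to 2 (valence 2) → 0 H
  atom 26: C, bond orders sum to 1 (valence 4) → 3 H
Totals → C:20, H:28, I:1, N:1, O:4.
In Hill order: C20H28INO4.

C20H28INO4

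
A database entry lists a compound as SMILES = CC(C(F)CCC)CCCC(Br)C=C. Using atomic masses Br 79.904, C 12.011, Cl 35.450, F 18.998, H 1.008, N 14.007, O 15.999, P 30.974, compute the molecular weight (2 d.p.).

First, the molecular formula is C12H22BrF (counting implicit H from valence).
  Br: 1 × 79.904 = 79.904
  C: 12 × 12.011 = 144.132
  F: 1 × 18.998 = 18.998
  H: 22 × 1.008 = 22.176
Sum: 1×79.904 + 12×12.011 + 1×18.998 + 22×1.008 = 265.210 → 265.21 g/mol.

265.21 g/mol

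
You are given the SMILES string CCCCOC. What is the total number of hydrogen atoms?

Walk through each heavy atom and fill implicit hydrogens from standard valence (C 4, N 3, O 2, S 2, halogen 1):
  atom 1: C, bond orders sum to 1 (valence 4) → 3 H
  atom 2: C, bond orders sum to 2 (valence 4) → 2 H
  atom 3: C, bond orders sum to 2 (valence 4) → 2 H
  atom 4: C, bond orders sum to 2 (valence 4) → 2 H
  atom 5: O, bond orders sum to 2 (valence 2) → 0 H
  atom 6: C, bond orders sum to 1 (valence 4) → 3 H
Total hydrogens: 12.

12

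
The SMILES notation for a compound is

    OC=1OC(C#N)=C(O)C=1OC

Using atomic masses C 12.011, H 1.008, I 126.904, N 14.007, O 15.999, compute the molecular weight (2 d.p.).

First, the molecular formula is C6H5NO4 (counting implicit H from valence).
  C: 6 × 12.011 = 72.066
  H: 5 × 1.008 = 5.040
  N: 1 × 14.007 = 14.007
  O: 4 × 15.999 = 63.996
Sum: 6×12.011 + 5×1.008 + 1×14.007 + 4×15.999 = 155.109 → 155.11 g/mol.

155.11 g/mol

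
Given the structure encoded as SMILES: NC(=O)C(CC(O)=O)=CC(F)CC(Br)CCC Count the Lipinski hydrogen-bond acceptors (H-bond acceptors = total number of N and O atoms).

4

N atoms: 1; O atoms: 3.
Lipinski HBA = 1 + 3 = 4.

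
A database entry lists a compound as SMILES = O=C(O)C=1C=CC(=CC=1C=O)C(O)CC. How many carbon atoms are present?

Count every carbon token in the SMILES (each C, including those in ring-closure positions and inside branches).
Carbon count: 11.

11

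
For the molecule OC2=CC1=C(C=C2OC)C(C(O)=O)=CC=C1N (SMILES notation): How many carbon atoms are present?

Count every carbon token in the SMILES (each C, including those in ring-closure positions and inside branches).
Carbon count: 12.

12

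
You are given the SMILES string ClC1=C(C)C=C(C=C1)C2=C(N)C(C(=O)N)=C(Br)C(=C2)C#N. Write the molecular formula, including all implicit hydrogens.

Walk through each heavy atom and fill implicit hydrogens from standard valence (C 4, N 3, O 2, S 2, halogen 1):
  atom 1: Cl (halogen, monovalent) → 0 H
  atom 2: C, bond orders sum to 4 (valence 4) → 0 H
  atom 3: C, bond orders sum to 4 (valence 4) → 0 H
  atom 4: C, bond orders sum to 1 (valence 4) → 3 H
  atom 5: C, bond orders sum to 3 (valence 4) → 1 H
  atom 6: C, bond orders sum to 4 (valence 4) → 0 H
  atom 7: C, bond orders sum to 3 (valence 4) → 1 H
  atom 8: C, bond orders sum to 3 (valence 4) → 1 H
  atom 9: C, bond orders sum to 4 (valence 4) → 0 H
  atom 10: C, bond orders sum to 4 (valence 4) → 0 H
  atom 11: N, bond orders sum to 1 (valence 3) → 2 H
  atom 12: C, bond orders sum to 4 (valence 4) → 0 H
  atom 13: C, bond orders sum to 4 (valence 4) → 0 H
  atom 14: O, bond orders sum to 2 (valence 2) → 0 H
  atom 15: N, bond orders sum to 1 (valence 3) → 2 H
  atom 16: C, bond orders sum to 4 (valence 4) → 0 H
  atom 17: Br (halogen, monovalent) → 0 H
  atom 18: C, bond orders sum to 4 (valence 4) → 0 H
  atom 19: C, bond orders sum to 3 (valence 4) → 1 H
  atom 20: C, bond orders sum to 4 (valence 4) → 0 H
  atom 21: N, bond orders sum to 3 (valence 3) → 0 H
Totals → C:15, H:11, Br:1, Cl:1, N:3, O:1.

C15H11BrClN3O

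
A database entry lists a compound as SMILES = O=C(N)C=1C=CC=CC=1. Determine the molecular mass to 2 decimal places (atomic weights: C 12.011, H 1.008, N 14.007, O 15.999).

121.14 g/mol

First, the molecular formula is C7H7NO (counting implicit H from valence).
  C: 7 × 12.011 = 84.077
  H: 7 × 1.008 = 7.056
  N: 1 × 14.007 = 14.007
  O: 1 × 15.999 = 15.999
Sum: 7×12.011 + 7×1.008 + 1×14.007 + 1×15.999 = 121.139 → 121.14 g/mol.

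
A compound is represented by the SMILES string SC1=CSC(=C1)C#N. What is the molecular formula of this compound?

Walk through each heavy atom and fill implicit hydrogens from standard valence (C 4, N 3, O 2, S 2, halogen 1):
  atom 1: S, bond orders sum to 1 (valence 2) → 1 H
  atom 2: C, bond orders sum to 4 (valence 4) → 0 H
  atom 3: C, bond orders sum to 3 (valence 4) → 1 H
  atom 4: S, bond orders sum to 2 (valence 2) → 0 H
  atom 5: C, bond orders sum to 4 (valence 4) → 0 H
  atom 6: C, bond orders sum to 3 (valence 4) → 1 H
  atom 7: C, bond orders sum to 4 (valence 4) → 0 H
  atom 8: N, bond orders sum to 3 (valence 3) → 0 H
Totals → C:5, H:3, N:1, S:2.

C5H3NS2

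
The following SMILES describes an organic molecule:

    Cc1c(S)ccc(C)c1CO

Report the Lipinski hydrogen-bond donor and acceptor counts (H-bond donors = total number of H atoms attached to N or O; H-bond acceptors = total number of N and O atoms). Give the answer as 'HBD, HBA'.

Donors: find every N or O and count the H atoms it carries.
  atom 11 (O): bond orders sum to 1 → 1 H
Lipinski HBD = 1.
Acceptors: N atoms = 0, O atoms = 1 → HBA = 1.

1, 1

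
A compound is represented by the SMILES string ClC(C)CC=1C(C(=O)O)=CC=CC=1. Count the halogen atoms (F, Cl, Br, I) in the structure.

1

Halogen atoms appear at heavy-atom position 1 (1×Cl).
Other groups present: 1 carboxylic acid.
Halogen count: 1.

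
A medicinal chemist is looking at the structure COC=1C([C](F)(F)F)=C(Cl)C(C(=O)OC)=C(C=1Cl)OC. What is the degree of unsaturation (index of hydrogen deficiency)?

Molecular formula: C11H9Cl2F3O4.
DoU = (2C + 2 + N − H − X) / 2, where X is the halogen count and O/S are ignored.
    = (2·11 + 2 + 0 − 9 − 5) / 2 = 10 / 2 = 5.

5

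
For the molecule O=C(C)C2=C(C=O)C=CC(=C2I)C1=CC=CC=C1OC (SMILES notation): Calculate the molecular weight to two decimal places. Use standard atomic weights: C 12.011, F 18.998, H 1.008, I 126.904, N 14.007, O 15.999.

380.18 g/mol

First, the molecular formula is C16H13IO3 (counting implicit H from valence).
  C: 16 × 12.011 = 192.176
  H: 13 × 1.008 = 13.104
  I: 1 × 126.904 = 126.904
  O: 3 × 15.999 = 47.997
Sum: 16×12.011 + 13×1.008 + 1×126.904 + 3×15.999 = 380.181 → 380.18 g/mol.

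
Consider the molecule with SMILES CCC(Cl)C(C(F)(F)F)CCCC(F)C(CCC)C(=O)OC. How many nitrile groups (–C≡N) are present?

0

Scan the SMILES for the nitrile motif — none present.
Groups that are present: 1 ester.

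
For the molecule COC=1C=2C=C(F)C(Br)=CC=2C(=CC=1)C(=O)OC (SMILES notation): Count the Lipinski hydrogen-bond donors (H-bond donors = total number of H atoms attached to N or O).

0

Donors: find every N or O and count the H atoms it carries.
  atom 2 (O): bond orders sum to 2 → 0 H
  atom 16 (O): bond orders sum to 2 → 0 H
  atom 17 (O): bond orders sum to 2 → 0 H
Lipinski HBD = 0.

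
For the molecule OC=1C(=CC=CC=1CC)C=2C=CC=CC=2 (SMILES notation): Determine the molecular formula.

Walk through each heavy atom and fill implicit hydrogens from standard valence (C 4, N 3, O 2, S 2, halogen 1):
  atom 1: O, bond orders sum to 1 (valence 2) → 1 H
  atom 2: C, bond orders sum to 4 (valence 4) → 0 H
  atom 3: C, bond orders sum to 4 (valence 4) → 0 H
  atom 4: C, bond orders sum to 3 (valence 4) → 1 H
  atom 5: C, bond orders sum to 3 (valence 4) → 1 H
  atom 6: C, bond orders sum to 3 (valence 4) → 1 H
  atom 7: C, bond orders sum to 4 (valence 4) → 0 H
  atom 8: C, bond orders sum to 2 (valence 4) → 2 H
  atom 9: C, bond orders sum to 1 (valence 4) → 3 H
  atom 10: C, bond orders sum to 4 (valence 4) → 0 H
  atom 11: C, bond orders sum to 3 (valence 4) → 1 H
  atom 12: C, bond orders sum to 3 (valence 4) → 1 H
  atom 13: C, bond orders sum to 3 (valence 4) → 1 H
  atom 14: C, bond orders sum to 3 (valence 4) → 1 H
  atom 15: C, bond orders sum to 3 (valence 4) → 1 H
Totals → C:14, H:14, O:1.

C14H14O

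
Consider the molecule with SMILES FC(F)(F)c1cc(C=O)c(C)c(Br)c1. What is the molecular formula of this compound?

Walk through each heavy atom and fill implicit hydrogens from standard valence (C 4, N 3, O 2, S 2, halogen 1); for lowercase aromatic atoms, an aromatic c carries 1 H when it has two neighbours and 0 H with three, and aromatic n carries 0 H:
  atom 1: F (halogen, monovalent) → 0 H
  atom 2: C, bond orders sum to 4 (valence 4) → 0 H
  atom 3: F (halogen, monovalent) → 0 H
  atom 4: F (halogen, monovalent) → 0 H
  atom 5: aromatic c, 3 neighbours → 0 H
  atom 6: aromatic c, 2 neighbours → 1 H
  atom 7: aromatic c, 3 neighbours → 0 H
  atom 8: C, bond orders sum to 3 (valence 4) → 1 H
  atom 9: O, bond orders sum to 2 (valence 2) → 0 H
  atom 10: aromatic c, 3 neighbours → 0 H
  atom 11: C, bond orders sum to 1 (valence 4) → 3 H
  atom 12: aromatic c, 3 neighbours → 0 H
  atom 13: Br (halogen, monovalent) → 0 H
  atom 14: aromatic c, 2 neighbours → 1 H
Totals → C:9, H:6, Br:1, F:3, O:1.
In Hill order: C9H6BrF3O.

C9H6BrF3O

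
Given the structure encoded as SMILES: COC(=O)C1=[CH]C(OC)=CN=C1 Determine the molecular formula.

C8H9NO3

Walk through each heavy atom and fill implicit hydrogens from standard valence (C 4, N 3, O 2, S 2, halogen 1):
  atom 1: C, bond orders sum to 1 (valence 4) → 3 H
  atom 2: O, bond orders sum to 2 (valence 2) → 0 H
  atom 3: C, bond orders sum to 4 (valence 4) → 0 H
  atom 4: O, bond orders sum to 2 (valence 2) → 0 H
  atom 5: C, bond orders sum to 4 (valence 4) → 0 H
  atom 6: C with explicit H count 1
  atom 7: C, bond orders sum to 4 (valence 4) → 0 H
  atom 8: O, bond orders sum to 2 (valence 2) → 0 H
  atom 9: C, bond orders sum to 1 (valence 4) → 3 H
  atom 10: C, bond orders sum to 3 (valence 4) → 1 H
  atom 11: N, bond orders sum to 3 (valence 3) → 0 H
  atom 12: C, bond orders sum to 3 (valence 4) → 1 H
Totals → C:8, H:9, N:1, O:3.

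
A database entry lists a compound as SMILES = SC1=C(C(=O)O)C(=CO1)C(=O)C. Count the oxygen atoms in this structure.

Scan the SMILES for O atoms (remember two-letter symbols like Cl and Br are single atoms).
Oxygen count: 4.

4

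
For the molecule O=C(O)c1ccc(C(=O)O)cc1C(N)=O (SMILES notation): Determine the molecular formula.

C9H7NO5

Walk through each heavy atom and fill implicit hydrogens from standard valence (C 4, N 3, O 2, S 2, halogen 1); for lowercase aromatic atoms, an aromatic c carries 1 H when it has two neighbours and 0 H with three, and aromatic n carries 0 H:
  atom 1: O, bond orders sum to 2 (valence 2) → 0 H
  atom 2: C, bond orders sum to 4 (valence 4) → 0 H
  atom 3: O, bond orders sum to 1 (valence 2) → 1 H
  atom 4: aromatic c, 3 neighbours → 0 H
  atom 5: aromatic c, 2 neighbours → 1 H
  atom 6: aromatic c, 2 neighbours → 1 H
  atom 7: aromatic c, 3 neighbours → 0 H
  atom 8: C, bond orders sum to 4 (valence 4) → 0 H
  atom 9: O, bond orders sum to 2 (valence 2) → 0 H
  atom 10: O, bond orders sum to 1 (valence 2) → 1 H
  atom 11: aromatic c, 2 neighbours → 1 H
  atom 12: aromatic c, 3 neighbours → 0 H
  atom 13: C, bond orders sum to 4 (valence 4) → 0 H
  atom 14: N, bond orders sum to 1 (valence 3) → 2 H
  atom 15: O, bond orders sum to 2 (valence 2) → 0 H
Totals → C:9, H:7, N:1, O:5.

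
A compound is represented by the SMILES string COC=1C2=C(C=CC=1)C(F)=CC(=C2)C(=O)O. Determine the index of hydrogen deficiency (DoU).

Degree of unsaturation = (number of rings) + (number of π bonds).
Ring closures in the SMILES: 2.
π bonds: 6 double bonds (each 1 DoU) → 6 DoU from unsaturation.
Total DoU = 2 + 6 = 8.

8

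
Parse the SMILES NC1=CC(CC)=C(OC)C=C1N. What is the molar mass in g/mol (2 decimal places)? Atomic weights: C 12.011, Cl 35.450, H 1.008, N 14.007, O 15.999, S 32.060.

First, the molecular formula is C9H14N2O (counting implicit H from valence).
  C: 9 × 12.011 = 108.099
  H: 14 × 1.008 = 14.112
  N: 2 × 14.007 = 28.014
  O: 1 × 15.999 = 15.999
Sum: 9×12.011 + 14×1.008 + 2×14.007 + 1×15.999 = 166.224 → 166.22 g/mol.

166.22 g/mol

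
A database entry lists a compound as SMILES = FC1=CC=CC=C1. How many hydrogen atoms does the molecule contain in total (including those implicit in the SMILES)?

5

Walk through each heavy atom and fill implicit hydrogens from standard valence (C 4, N 3, O 2, S 2, halogen 1):
  atom 1: F (halogen, monovalent) → 0 H
  atom 2: C, bond orders sum to 4 (valence 4) → 0 H
  atom 3: C, bond orders sum to 3 (valence 4) → 1 H
  atom 4: C, bond orders sum to 3 (valence 4) → 1 H
  atom 5: C, bond orders sum to 3 (valence 4) → 1 H
  atom 6: C, bond orders sum to 3 (valence 4) → 1 H
  atom 7: C, bond orders sum to 3 (valence 4) → 1 H
Total hydrogens: 5.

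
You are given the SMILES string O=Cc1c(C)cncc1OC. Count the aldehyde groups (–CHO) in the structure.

1

The aldehyde motif appears at heavy-atom position 2 in the SMILES.
Other groups present: 1 ether.
Aldehyde count: 1.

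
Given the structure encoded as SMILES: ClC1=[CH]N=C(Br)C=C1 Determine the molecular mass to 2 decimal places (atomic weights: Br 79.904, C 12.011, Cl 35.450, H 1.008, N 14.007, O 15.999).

192.44 g/mol

First, the molecular formula is C5H3BrClN (counting implicit H from valence).
  Br: 1 × 79.904 = 79.904
  C: 5 × 12.011 = 60.055
  Cl: 1 × 35.450 = 35.450
  H: 3 × 1.008 = 3.024
  N: 1 × 14.007 = 14.007
Sum: 1×79.904 + 5×12.011 + 1×35.450 + 3×1.008 + 1×14.007 = 192.440 → 192.44 g/mol.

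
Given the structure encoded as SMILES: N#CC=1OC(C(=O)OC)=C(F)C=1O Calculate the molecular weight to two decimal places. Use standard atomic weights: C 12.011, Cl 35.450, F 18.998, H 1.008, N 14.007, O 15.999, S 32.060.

185.11 g/mol

First, the molecular formula is C7H4FNO4 (counting implicit H from valence).
  C: 7 × 12.011 = 84.077
  F: 1 × 18.998 = 18.998
  H: 4 × 1.008 = 4.032
  N: 1 × 14.007 = 14.007
  O: 4 × 15.999 = 63.996
Sum: 7×12.011 + 1×18.998 + 4×1.008 + 1×14.007 + 4×15.999 = 185.110 → 185.11 g/mol.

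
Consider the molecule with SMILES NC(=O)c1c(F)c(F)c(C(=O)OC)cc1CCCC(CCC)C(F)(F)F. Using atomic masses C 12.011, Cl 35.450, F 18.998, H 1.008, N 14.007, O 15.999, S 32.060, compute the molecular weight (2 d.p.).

381.34 g/mol

First, the molecular formula is C17H20F5NO3 (counting implicit H from valence).
  C: 17 × 12.011 = 204.187
  F: 5 × 18.998 = 94.990
  H: 20 × 1.008 = 20.160
  N: 1 × 14.007 = 14.007
  O: 3 × 15.999 = 47.997
Sum: 17×12.011 + 5×18.998 + 20×1.008 + 1×14.007 + 3×15.999 = 381.341 → 381.34 g/mol.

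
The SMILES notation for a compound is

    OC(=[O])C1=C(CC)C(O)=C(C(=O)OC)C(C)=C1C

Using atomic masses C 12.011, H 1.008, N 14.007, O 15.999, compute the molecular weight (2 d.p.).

First, the molecular formula is C13H16O5 (counting implicit H from valence).
  C: 13 × 12.011 = 156.143
  H: 16 × 1.008 = 16.128
  O: 5 × 15.999 = 79.995
Sum: 13×12.011 + 16×1.008 + 5×15.999 = 252.266 → 252.27 g/mol.

252.27 g/mol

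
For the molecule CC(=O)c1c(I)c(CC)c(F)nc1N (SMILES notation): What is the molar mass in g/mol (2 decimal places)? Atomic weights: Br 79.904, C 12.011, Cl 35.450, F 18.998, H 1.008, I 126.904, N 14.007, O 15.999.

308.09 g/mol

First, the molecular formula is C9H10FIN2O (counting implicit H from valence).
  C: 9 × 12.011 = 108.099
  F: 1 × 18.998 = 18.998
  H: 10 × 1.008 = 10.080
  I: 1 × 126.904 = 126.904
  N: 2 × 14.007 = 28.014
  O: 1 × 15.999 = 15.999
Sum: 9×12.011 + 1×18.998 + 10×1.008 + 1×126.904 + 2×14.007 + 1×15.999 = 308.094 → 308.09 g/mol.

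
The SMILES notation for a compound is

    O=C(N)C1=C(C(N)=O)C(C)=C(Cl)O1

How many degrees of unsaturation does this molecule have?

Degree of unsaturation = (number of rings) + (number of π bonds).
Ring closures in the SMILES: 1.
π bonds: 4 double bonds (each 1 DoU) → 4 DoU from unsaturation.
Total DoU = 1 + 4 = 5.

5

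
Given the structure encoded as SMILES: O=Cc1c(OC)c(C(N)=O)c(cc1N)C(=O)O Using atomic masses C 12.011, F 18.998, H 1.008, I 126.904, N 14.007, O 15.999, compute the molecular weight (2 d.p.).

238.20 g/mol

First, the molecular formula is C10H10N2O5 (counting implicit H from valence).
  C: 10 × 12.011 = 120.110
  H: 10 × 1.008 = 10.080
  N: 2 × 14.007 = 28.014
  O: 5 × 15.999 = 79.995
Sum: 10×12.011 + 10×1.008 + 2×14.007 + 5×15.999 = 238.199 → 238.20 g/mol.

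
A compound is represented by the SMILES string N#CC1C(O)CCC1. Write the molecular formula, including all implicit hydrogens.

C6H9NO

Walk through each heavy atom and fill implicit hydrogens from standard valence (C 4, N 3, O 2, S 2, halogen 1):
  atom 1: N, bond orders sum to 3 (valence 3) → 0 H
  atom 2: C, bond orders sum to 4 (valence 4) → 0 H
  atom 3: C, bond orders sum to 3 (valence 4) → 1 H
  atom 4: C, bond orders sum to 3 (valence 4) → 1 H
  atom 5: O, bond orders sum to 1 (valence 2) → 1 H
  atom 6: C, bond orders sum to 2 (valence 4) → 2 H
  atom 7: C, bond orders sum to 2 (valence 4) → 2 H
  atom 8: C, bond orders sum to 2 (valence 4) → 2 H
Totals → C:6, H:9, N:1, O:1.
In Hill order: C6H9NO.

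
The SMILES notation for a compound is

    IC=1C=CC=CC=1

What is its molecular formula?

C6H5I

Walk through each heavy atom and fill implicit hydrogens from standard valence (C 4, N 3, O 2, S 2, halogen 1):
  atom 1: I (halogen, monovalent) → 0 H
  atom 2: C, bond orders sum to 4 (valence 4) → 0 H
  atom 3: C, bond orders sum to 3 (valence 4) → 1 H
  atom 4: C, bond orders sum to 3 (valence 4) → 1 H
  atom 5: C, bond orders sum to 3 (valence 4) → 1 H
  atom 6: C, bond orders sum to 3 (valence 4) → 1 H
  atom 7: C, bond orders sum to 3 (valence 4) → 1 H
Totals → C:6, H:5, I:1.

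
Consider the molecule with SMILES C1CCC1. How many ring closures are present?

1

In SMILES, each pair of matching ring-closure digits denotes one ring-closing bond; the number of such bonds equals the number of independent rings.
Ring-closure bonds here: 1.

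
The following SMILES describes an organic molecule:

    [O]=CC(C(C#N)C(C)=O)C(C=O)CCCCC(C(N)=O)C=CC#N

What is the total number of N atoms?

3

Scan the SMILES for N atoms (remember two-letter symbols like Cl and Br are single atoms).
Nitrogen count: 3.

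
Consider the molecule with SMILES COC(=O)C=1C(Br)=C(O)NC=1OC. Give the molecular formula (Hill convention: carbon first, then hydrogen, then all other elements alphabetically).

C7H8BrNO4

Walk through each heavy atom and fill implicit hydrogens from standard valence (C 4, N 3, O 2, S 2, halogen 1):
  atom 1: C, bond orders sum to 1 (valence 4) → 3 H
  atom 2: O, bond orders sum to 2 (valence 2) → 0 H
  atom 3: C, bond orders sum to 4 (valence 4) → 0 H
  atom 4: O, bond orders sum to 2 (valence 2) → 0 H
  atom 5: C, bond orders sum to 4 (valence 4) → 0 H
  atom 6: C, bond orders sum to 4 (valence 4) → 0 H
  atom 7: Br (halogen, monovalent) → 0 H
  atom 8: C, bond orders sum to 4 (valence 4) → 0 H
  atom 9: O, bond orders sum to 1 (valence 2) → 1 H
  atom 10: N, bond orders sum to 2 (valence 3) → 1 H
  atom 11: C, bond orders sum to 4 (valence 4) → 0 H
  atom 12: O, bond orders sum to 2 (valence 2) → 0 H
  atom 13: C, bond orders sum to 1 (valence 4) → 3 H
Totals → C:7, H:8, Br:1, N:1, O:4.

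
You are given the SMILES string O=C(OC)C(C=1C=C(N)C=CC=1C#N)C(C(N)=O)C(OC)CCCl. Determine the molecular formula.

C16H20ClN3O4

Walk through each heavy atom and fill implicit hydrogens from standard valence (C 4, N 3, O 2, S 2, halogen 1):
  atom 1: O, bond orders sum to 2 (valence 2) → 0 H
  atom 2: C, bond orders sum to 4 (valence 4) → 0 H
  atom 3: O, bond orders sum to 2 (valence 2) → 0 H
  atom 4: C, bond orders sum to 1 (valence 4) → 3 H
  atom 5: C, bond orders sum to 3 (valence 4) → 1 H
  atom 6: C, bond orders sum to 4 (valence 4) → 0 H
  atom 7: C, bond orders sum to 3 (valence 4) → 1 H
  atom 8: C, bond orders sum to 4 (valence 4) → 0 H
  atom 9: N, bond orders sum to 1 (valence 3) → 2 H
  atom 10: C, bond orders sum to 3 (valence 4) → 1 H
  atom 11: C, bond orders sum to 3 (valence 4) → 1 H
  atom 12: C, bond orders sum to 4 (valence 4) → 0 H
  atom 13: C, bond orders sum to 4 (valence 4) → 0 H
  atom 14: N, bond orders sum to 3 (valence 3) → 0 H
  atom 15: C, bond orders sum to 3 (valence 4) → 1 H
  atom 16: C, bond orders sum to 4 (valence 4) → 0 H
  atom 17: N, bond orders sum to 1 (valence 3) → 2 H
  atom 18: O, bond orders sum to 2 (valence 2) → 0 H
  atom 19: C, bond orders sum to 3 (valence 4) → 1 H
  atom 20: O, bond orders sum to 2 (valence 2) → 0 H
  atom 21: C, bond orders sum to 1 (valence 4) → 3 H
  atom 22: C, bond orders sum to 2 (valence 4) → 2 H
  atom 23: C, bond orders sum to 2 (valence 4) → 2 H
  atom 24: Cl (halogen, monovalent) → 0 H
Totals → C:16, H:20, Cl:1, N:3, O:4.
In Hill order: C16H20ClN3O4.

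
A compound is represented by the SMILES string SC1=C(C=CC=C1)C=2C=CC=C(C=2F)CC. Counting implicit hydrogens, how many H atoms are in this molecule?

13

Walk through each heavy atom and fill implicit hydrogens from standard valence (C 4, N 3, O 2, S 2, halogen 1):
  atom 1: S, bond orders sum to 1 (valence 2) → 1 H
  atom 2: C, bond orders sum to 4 (valence 4) → 0 H
  atom 3: C, bond orders sum to 4 (valence 4) → 0 H
  atom 4: C, bond orders sum to 3 (valence 4) → 1 H
  atom 5: C, bond orders sum to 3 (valence 4) → 1 H
  atom 6: C, bond orders sum to 3 (valence 4) → 1 H
  atom 7: C, bond orders sum to 3 (valence 4) → 1 H
  atom 8: C, bond orders sum to 4 (valence 4) → 0 H
  atom 9: C, bond orders sum to 3 (valence 4) → 1 H
  atom 10: C, bond orders sum to 3 (valence 4) → 1 H
  atom 11: C, bond orders sum to 3 (valence 4) → 1 H
  atom 12: C, bond orders sum to 4 (valence 4) → 0 H
  atom 13: C, bond orders sum to 4 (valence 4) → 0 H
  atom 14: F (halogen, monovalent) → 0 H
  atom 15: C, bond orders sum to 2 (valence 4) → 2 H
  atom 16: C, bond orders sum to 1 (valence 4) → 3 H
Total hydrogens: 13.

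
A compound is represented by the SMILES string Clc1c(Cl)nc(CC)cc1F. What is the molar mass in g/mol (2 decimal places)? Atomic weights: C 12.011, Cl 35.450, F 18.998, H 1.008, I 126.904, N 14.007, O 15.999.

First, the molecular formula is C7H6Cl2FN (counting implicit H from valence).
  C: 7 × 12.011 = 84.077
  Cl: 2 × 35.450 = 70.900
  F: 1 × 18.998 = 18.998
  H: 6 × 1.008 = 6.048
  N: 1 × 14.007 = 14.007
Sum: 7×12.011 + 2×35.450 + 1×18.998 + 6×1.008 + 1×14.007 = 194.030 → 194.03 g/mol.

194.03 g/mol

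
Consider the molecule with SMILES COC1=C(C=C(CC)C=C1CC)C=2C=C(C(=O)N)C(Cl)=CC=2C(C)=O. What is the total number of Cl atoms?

1

Scan the SMILES for Cl atoms (remember two-letter symbols like Cl and Br are single atoms).
Chlorine count: 1.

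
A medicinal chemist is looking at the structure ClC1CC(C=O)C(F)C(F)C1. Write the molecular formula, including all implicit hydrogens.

C7H9ClF2O

Walk through each heavy atom and fill implicit hydrogens from standard valence (C 4, N 3, O 2, S 2, halogen 1):
  atom 1: Cl (halogen, monovalent) → 0 H
  atom 2: C, bond orders sum to 3 (valence 4) → 1 H
  atom 3: C, bond orders sum to 2 (valence 4) → 2 H
  atom 4: C, bond orders sum to 3 (valence 4) → 1 H
  atom 5: C, bond orders sum to 3 (valence 4) → 1 H
  atom 6: O, bond orders sum to 2 (valence 2) → 0 H
  atom 7: C, bond orders sum to 3 (valence 4) → 1 H
  atom 8: F (halogen, monovalent) → 0 H
  atom 9: C, bond orders sum to 3 (valence 4) → 1 H
  atom 10: F (halogen, monovalent) → 0 H
  atom 11: C, bond orders sum to 2 (valence 4) → 2 H
Totals → C:7, H:9, Cl:1, F:2, O:1.
In Hill order: C7H9ClF2O.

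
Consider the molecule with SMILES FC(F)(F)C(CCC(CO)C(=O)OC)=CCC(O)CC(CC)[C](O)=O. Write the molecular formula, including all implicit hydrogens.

Walk through each heavy atom and fill implicit hydrogens from standard valence (C 4, N 3, O 2, S 2, halogen 1):
  atom 1: F (halogen, monovalent) → 0 H
  atom 2: C, bond orders sum to 4 (valence 4) → 0 H
  atom 3: F (halogen, monovalent) → 0 H
  atom 4: F (halogen, monovalent) → 0 H
  atom 5: C, bond orders sum to 4 (valence 4) → 0 H
  atom 6: C, bond orders sum to 2 (valence 4) → 2 H
  atom 7: C, bond orders sum to 2 (valence 4) → 2 H
  atom 8: C, bond orders sum to 3 (valence 4) → 1 H
  atom 9: C, bond orders sum to 2 (valence 4) → 2 H
  atom 10: O, bond orders sum to 1 (valence 2) → 1 H
  atom 11: C, bond orders sum to 4 (valence 4) → 0 H
  atom 12: O, bond orders sum to 2 (valence 2) → 0 H
  atom 13: O, bond orders sum to 2 (valence 2) → 0 H
  atom 14: C, bond orders sum to 1 (valence 4) → 3 H
  atom 15: C, bond orders sum to 3 (valence 4) → 1 H
  atom 16: C, bond orders sum to 2 (valence 4) → 2 H
  atom 17: C, bond orders sum to 3 (valence 4) → 1 H
  atom 18: O, bond orders sum to 1 (valence 2) → 1 H
  atom 19: C, bond orders sum to 2 (valence 4) → 2 H
  atom 20: C, bond orders sum to 3 (valence 4) → 1 H
  atom 21: C, bond orders sum to 2 (valence 4) → 2 H
  atom 22: C, bond orders sum to 1 (valence 4) → 3 H
  atom 23: C with explicit H count 0
  atom 24: O, bond orders sum to 1 (valence 2) → 1 H
  atom 25: O, bond orders sum to 2 (valence 2) → 0 H
Totals → C:16, H:25, F:3, O:6.

C16H25F3O6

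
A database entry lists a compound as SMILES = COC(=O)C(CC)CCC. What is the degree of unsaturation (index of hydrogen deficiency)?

Molecular formula: C8H16O2.
DoU = (2C + 2 + N − H − X) / 2, where X is the halogen count and O/S are ignored.
    = (2·8 + 2 + 0 − 16 − 0) / 2 = 2 / 2 = 1.

1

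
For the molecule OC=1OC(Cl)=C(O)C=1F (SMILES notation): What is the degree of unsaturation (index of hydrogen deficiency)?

3

Degree of unsaturation = (number of rings) + (number of π bonds).
Ring closures in the SMILES: 1.
π bonds: 2 double bonds (each 1 DoU) → 2 DoU from unsaturation.
Total DoU = 1 + 2 = 3.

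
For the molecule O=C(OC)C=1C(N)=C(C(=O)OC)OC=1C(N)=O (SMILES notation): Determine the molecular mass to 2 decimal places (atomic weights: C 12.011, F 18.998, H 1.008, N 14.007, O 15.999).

First, the molecular formula is C9H10N2O6 (counting implicit H from valence).
  C: 9 × 12.011 = 108.099
  H: 10 × 1.008 = 10.080
  N: 2 × 14.007 = 28.014
  O: 6 × 15.999 = 95.994
Sum: 9×12.011 + 10×1.008 + 2×14.007 + 6×15.999 = 242.187 → 242.19 g/mol.

242.19 g/mol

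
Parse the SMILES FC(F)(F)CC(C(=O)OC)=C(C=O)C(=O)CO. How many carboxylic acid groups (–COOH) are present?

Scan the SMILES for the carboxylic acid motif — none present.
Groups that are present: 1 aldehyde, 1 alkene, 1 ester, 1 hydroxyl, 1 ketone.

0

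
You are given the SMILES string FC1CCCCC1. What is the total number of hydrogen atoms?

11

Walk through each heavy atom and fill implicit hydrogens from standard valence (C 4, N 3, O 2, S 2, halogen 1):
  atom 1: F (halogen, monovalent) → 0 H
  atom 2: C, bond orders sum to 3 (valence 4) → 1 H
  atom 3: C, bond orders sum to 2 (valence 4) → 2 H
  atom 4: C, bond orders sum to 2 (valence 4) → 2 H
  atom 5: C, bond orders sum to 2 (valence 4) → 2 H
  atom 6: C, bond orders sum to 2 (valence 4) → 2 H
  atom 7: C, bond orders sum to 2 (valence 4) → 2 H
Total hydrogens: 11.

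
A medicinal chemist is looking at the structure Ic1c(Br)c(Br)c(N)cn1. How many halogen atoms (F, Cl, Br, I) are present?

3

Halogen atoms appear at heavy-atom positions 1, 4, 6 (2×Br, 1×I).
Other groups present: 1 primary amine.
Halogen count: 3.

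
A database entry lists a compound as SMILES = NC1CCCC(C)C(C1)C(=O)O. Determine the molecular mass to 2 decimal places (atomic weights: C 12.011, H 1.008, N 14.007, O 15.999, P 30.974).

171.24 g/mol

First, the molecular formula is C9H17NO2 (counting implicit H from valence).
  C: 9 × 12.011 = 108.099
  H: 17 × 1.008 = 17.136
  N: 1 × 14.007 = 14.007
  O: 2 × 15.999 = 31.998
Sum: 9×12.011 + 17×1.008 + 1×14.007 + 2×15.999 = 171.240 → 171.24 g/mol.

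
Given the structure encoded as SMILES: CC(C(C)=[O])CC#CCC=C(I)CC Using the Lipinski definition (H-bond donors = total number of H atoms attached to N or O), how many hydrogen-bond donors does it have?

Donors: find every N or O and count the H atoms it carries.
  atom 5 (O): bond orders sum to 2 → 0 H
Lipinski HBD = 0.

0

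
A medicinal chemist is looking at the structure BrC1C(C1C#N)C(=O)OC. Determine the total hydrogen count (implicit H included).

6

Walk through each heavy atom and fill implicit hydrogens from standard valence (C 4, N 3, O 2, S 2, halogen 1):
  atom 1: Br (halogen, monovalent) → 0 H
  atom 2: C, bond orders sum to 3 (valence 4) → 1 H
  atom 3: C, bond orders sum to 3 (valence 4) → 1 H
  atom 4: C, bond orders sum to 3 (valence 4) → 1 H
  atom 5: C, bond orders sum to 4 (valence 4) → 0 H
  atom 6: N, bond orders sum to 3 (valence 3) → 0 H
  atom 7: C, bond orders sum to 4 (valence 4) → 0 H
  atom 8: O, bond orders sum to 2 (valence 2) → 0 H
  atom 9: O, bond orders sum to 2 (valence 2) → 0 H
  atom 10: C, bond orders sum to 1 (valence 4) → 3 H
Total hydrogens: 6.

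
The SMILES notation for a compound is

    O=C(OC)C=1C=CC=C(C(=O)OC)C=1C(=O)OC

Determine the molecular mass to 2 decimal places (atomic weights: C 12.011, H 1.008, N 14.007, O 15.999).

First, the molecular formula is C12H12O6 (counting implicit H from valence).
  C: 12 × 12.011 = 144.132
  H: 12 × 1.008 = 12.096
  O: 6 × 15.999 = 95.994
Sum: 12×12.011 + 12×1.008 + 6×15.999 = 252.222 → 252.22 g/mol.

252.22 g/mol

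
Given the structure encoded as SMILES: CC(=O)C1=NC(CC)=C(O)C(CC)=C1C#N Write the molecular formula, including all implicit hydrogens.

C12H14N2O2

Walk through each heavy atom and fill implicit hydrogens from standard valence (C 4, N 3, O 2, S 2, halogen 1):
  atom 1: C, bond orders sum to 1 (valence 4) → 3 H
  atom 2: C, bond orders sum to 4 (valence 4) → 0 H
  atom 3: O, bond orders sum to 2 (valence 2) → 0 H
  atom 4: C, bond orders sum to 4 (valence 4) → 0 H
  atom 5: N, bond orders sum to 3 (valence 3) → 0 H
  atom 6: C, bond orders sum to 4 (valence 4) → 0 H
  atom 7: C, bond orders sum to 2 (valence 4) → 2 H
  atom 8: C, bond orders sum to 1 (valence 4) → 3 H
  atom 9: C, bond orders sum to 4 (valence 4) → 0 H
  atom 10: O, bond orders sum to 1 (valence 2) → 1 H
  atom 11: C, bond orders sum to 4 (valence 4) → 0 H
  atom 12: C, bond orders sum to 2 (valence 4) → 2 H
  atom 13: C, bond orders sum to 1 (valence 4) → 3 H
  atom 14: C, bond orders sum to 4 (valence 4) → 0 H
  atom 15: C, bond orders sum to 4 (valence 4) → 0 H
  atom 16: N, bond orders sum to 3 (valence 3) → 0 H
Totals → C:12, H:14, N:2, O:2.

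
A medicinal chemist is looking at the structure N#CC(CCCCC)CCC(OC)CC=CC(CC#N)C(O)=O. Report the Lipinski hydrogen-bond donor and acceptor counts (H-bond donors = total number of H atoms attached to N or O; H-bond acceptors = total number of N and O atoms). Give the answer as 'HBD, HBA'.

Donors: find every N or O and count the H atoms it carries.
  atom 1 (N): bond orders sum to 3 → 0 H
  atom 12 (O): bond orders sum to 2 → 0 H
  atom 20 (N): bond orders sum to 3 → 0 H
  atom 22 (O): bond orders sum to 1 → 1 H
  atom 23 (O): bond orders sum to 2 → 0 H
Lipinski HBD = 1.
Acceptors: N atoms = 2, O atoms = 3 → HBA = 5.

1, 5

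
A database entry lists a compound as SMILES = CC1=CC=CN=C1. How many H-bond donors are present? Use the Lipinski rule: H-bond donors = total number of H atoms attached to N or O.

Donors: find every N or O and count the H atoms it carries.
  atom 6 (N): bond orders sum to 3 → 0 H
Lipinski HBD = 0.

0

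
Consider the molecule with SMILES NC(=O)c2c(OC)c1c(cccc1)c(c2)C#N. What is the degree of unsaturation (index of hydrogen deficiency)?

Molecular formula: C13H10N2O2.
DoU = (2C + 2 + N − H − X) / 2, where X is the halogen count and O/S are ignored.
    = (2·13 + 2 + 2 − 10 − 0) / 2 = 20 / 2 = 10.

10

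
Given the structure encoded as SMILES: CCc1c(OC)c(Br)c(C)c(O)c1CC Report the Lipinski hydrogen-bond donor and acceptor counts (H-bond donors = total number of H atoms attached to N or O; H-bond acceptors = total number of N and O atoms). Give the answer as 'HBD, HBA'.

1, 2

Donors: find every N or O and count the H atoms it carries.
  atom 5 (O): bond orders sum to 2 → 0 H
  atom 12 (O): bond orders sum to 1 → 1 H
Lipinski HBD = 1.
Acceptors: N atoms = 0, O atoms = 2 → HBA = 2.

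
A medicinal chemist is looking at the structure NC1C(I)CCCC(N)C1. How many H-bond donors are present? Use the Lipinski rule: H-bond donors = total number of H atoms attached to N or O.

Donors: find every N or O and count the H atoms it carries.
  atom 1 (N): bond orders sum to 1 → 2 H
  atom 9 (N): bond orders sum to 1 → 2 H
Lipinski HBD = 4.

4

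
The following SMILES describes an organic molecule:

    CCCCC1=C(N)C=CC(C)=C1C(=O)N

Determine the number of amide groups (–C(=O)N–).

The amide motif appears at heavy-atom position 13 in the SMILES.
Other groups present: 1 primary amine.
Amide count: 1.

1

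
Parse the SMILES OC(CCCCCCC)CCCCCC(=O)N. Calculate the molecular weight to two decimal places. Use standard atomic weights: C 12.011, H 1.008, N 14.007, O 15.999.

243.39 g/mol

First, the molecular formula is C14H29NO2 (counting implicit H from valence).
  C: 14 × 12.011 = 168.154
  H: 29 × 1.008 = 29.232
  N: 1 × 14.007 = 14.007
  O: 2 × 15.999 = 31.998
Sum: 14×12.011 + 29×1.008 + 1×14.007 + 2×15.999 = 243.391 → 243.39 g/mol.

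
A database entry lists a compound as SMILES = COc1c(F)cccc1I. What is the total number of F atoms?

Scan the SMILES for F atoms (remember two-letter symbols like Cl and Br are single atoms).
Fluorine count: 1.

1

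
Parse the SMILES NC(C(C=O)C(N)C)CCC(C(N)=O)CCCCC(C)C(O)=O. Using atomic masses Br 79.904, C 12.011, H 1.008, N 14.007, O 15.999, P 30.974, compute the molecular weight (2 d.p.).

329.44 g/mol

First, the molecular formula is C16H31N3O4 (counting implicit H from valence).
  C: 16 × 12.011 = 192.176
  H: 31 × 1.008 = 31.248
  N: 3 × 14.007 = 42.021
  O: 4 × 15.999 = 63.996
Sum: 16×12.011 + 31×1.008 + 3×14.007 + 4×15.999 = 329.441 → 329.44 g/mol.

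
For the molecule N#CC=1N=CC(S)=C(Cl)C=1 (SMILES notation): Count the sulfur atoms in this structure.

1

Scan the SMILES for S atoms (remember two-letter symbols like Cl and Br are single atoms).
Sulfur count: 1.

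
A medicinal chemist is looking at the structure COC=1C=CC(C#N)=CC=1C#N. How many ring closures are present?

In SMILES, each pair of matching ring-closure digits denotes one ring-closing bond; the number of such bonds equals the number of independent rings.
Ring-closure bonds here: 1.

1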